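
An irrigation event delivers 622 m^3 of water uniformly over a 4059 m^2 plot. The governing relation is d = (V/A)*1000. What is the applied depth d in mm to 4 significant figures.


d = (622 / 4059) * 1000 = 153.2 mm
Therefore the applied depth d = 153.2 mm.


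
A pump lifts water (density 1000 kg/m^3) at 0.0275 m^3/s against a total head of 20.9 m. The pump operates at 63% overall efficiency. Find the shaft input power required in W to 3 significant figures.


Approach: apply hydraulic power then efficiency conversion, P = rho*g*Q*H; P_in = P/eta.
Step 1 — hydraulic power (P = rho*g*Q*H):
  P = 1000 * 9.81 * 0.0275 * 20.9 = 5638.3 W
Step 2 — input power: P_in = P/eta = 5638.3 / 0.63 = 8950 W
Therefore the shaft input power required = 8950 W.


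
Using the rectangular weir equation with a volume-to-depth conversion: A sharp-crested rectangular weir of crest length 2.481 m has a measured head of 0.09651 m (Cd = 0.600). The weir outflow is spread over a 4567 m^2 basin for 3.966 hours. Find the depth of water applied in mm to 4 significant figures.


Approach: apply the rectangular weir equation with a volume-to-depth conversion, Q = (2/3)*Cd*L*sqrt(2g)*H^1.5; d = Q*t/A * 1000.
Step 1 — weir discharge:
  Q = (2/3)*0.600*2.481*sqrt(2*9.81)*0.09651^1.5 = 0.131794 m^3/s
Step 2 — volume: V = 0.131794 * 3.966*3600 = 1881.70 m^3
Step 3 — depth: d = V/A * 1000 = 1881.70/4567 * 1000 = 412.0 mm
Therefore the depth of water applied = 412.0 mm.


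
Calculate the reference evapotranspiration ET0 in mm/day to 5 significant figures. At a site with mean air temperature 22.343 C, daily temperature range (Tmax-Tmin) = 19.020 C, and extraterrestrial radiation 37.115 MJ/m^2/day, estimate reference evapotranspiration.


Approach: apply the Hargreaves-Samani method, ET0 = 0.0023*(Tmean+17.8)*sqrt(Tmax-Tmin)*0.408*Ra.
ET0 = 0.0023*(22.343+17.8)*sqrt(19.020)*0.408*37.115 = 6.0975 mm/day
Therefore the reference evapotranspiration ET0 = 6.0975 mm/day.


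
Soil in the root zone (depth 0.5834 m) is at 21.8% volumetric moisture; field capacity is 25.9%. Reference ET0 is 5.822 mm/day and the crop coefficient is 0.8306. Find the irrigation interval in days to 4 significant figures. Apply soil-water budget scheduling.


Approach: apply soil-water budget scheduling, SMD = (FC-theta)/100*depth*1000; ETc = ET0*Kc; interval = SMD/ETc.
Step 1 — soil moisture deficit:
  SMD = (25.9 - 21.8)/100 * 0.5834 * 1000 = 23.9194 mm
Step 2 — daily crop ET (ETc = ET0*Kc):
  ETc = 5.822 * 0.8306 = 4.83575 mm/day
Step 3 — irrigation interval (SMD/ETc):
  interval = 23.9194 / 4.83575 = 4.946 days
Therefore the irrigation interval = 4.946 days.


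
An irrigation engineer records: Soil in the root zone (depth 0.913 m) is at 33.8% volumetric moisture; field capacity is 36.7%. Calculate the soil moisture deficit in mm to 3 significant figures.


Approach: apply the soil moisture deficit relation, SMD = (FC - theta)/100 * depth * 1000.
SMD = (36.7 - 33.8)/100 * 0.913 * 1000 = 26.5 mm
Therefore the soil moisture deficit = 26.5 mm.


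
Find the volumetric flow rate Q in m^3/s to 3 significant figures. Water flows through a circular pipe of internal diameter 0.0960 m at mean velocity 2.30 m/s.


Approach: apply the continuity equation for pipe flow, Q = A * v with A = pi*(D/2)^2.
A = pi*(0.0960/2)^2 = 0.0072382 m^2
Q = 0.0072382 * 2.30 = 0.0166 m^3/s
Therefore the volumetric flow rate Q = 0.0166 m^3/s.


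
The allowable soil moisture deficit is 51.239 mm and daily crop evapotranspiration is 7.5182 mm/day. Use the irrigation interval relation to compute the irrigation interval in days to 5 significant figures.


Approach: apply the irrigation interval relation, interval = SMD / ETc.
interval = 51.239 / 7.5182 = 6.8153 days
Therefore the irrigation interval = 6.8153 days.


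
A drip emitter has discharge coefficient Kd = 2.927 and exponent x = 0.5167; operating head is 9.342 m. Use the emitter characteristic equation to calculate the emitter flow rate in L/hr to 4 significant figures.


Approach: apply the emitter characteristic equation, q = Kd * h^x.
q = 2.927 * 9.342^0.5167 = 9.286 L/hr
Therefore the emitter flow rate = 9.286 L/hr.


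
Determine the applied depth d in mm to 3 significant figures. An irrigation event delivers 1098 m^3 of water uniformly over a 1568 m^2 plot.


Approach: apply depth from volume over area, d = (V/A)*1000.
d = (1098 / 1568) * 1000 = 700 mm
Therefore the applied depth d = 700 mm.


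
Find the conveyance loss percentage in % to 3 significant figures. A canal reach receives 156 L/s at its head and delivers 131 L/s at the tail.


Approach: apply the conveyance loss ratio, loss% = ((Q_head - Q_tail)/Q_head)*100.
loss = ((156 - 131)/156)*100 = 16.0 %
Therefore the conveyance loss percentage = 16.0 %.


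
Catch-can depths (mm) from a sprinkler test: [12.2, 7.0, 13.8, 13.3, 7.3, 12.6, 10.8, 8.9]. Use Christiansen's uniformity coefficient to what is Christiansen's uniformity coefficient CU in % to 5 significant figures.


Approach: apply Christiansen's uniformity coefficient, CU = (1 - mean_abs_deviation/mean)*100.
mean = 10.73750 mm
mean |d_i - mean| = 2.253125 mm
CU = (1 - 2.253125/10.73750)*100 = 79.016 %
Therefore Christiansen's uniformity coefficient CU = 79.016 %.


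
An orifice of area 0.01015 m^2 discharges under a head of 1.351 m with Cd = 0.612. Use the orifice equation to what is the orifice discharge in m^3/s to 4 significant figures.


Approach: apply the orifice equation, Q = Cd*A*sqrt(2*g*h).
Q = 0.612 * 0.01015 * sqrt(2*9.81*1.351) = 0.03198 m^3/s
Therefore the orifice discharge = 0.03198 m^3/s.


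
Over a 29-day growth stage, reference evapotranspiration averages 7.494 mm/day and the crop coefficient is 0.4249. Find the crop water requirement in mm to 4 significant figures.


Approach: apply the crop water requirement relation, CWR = ET0 * Kc * days.
CWR = 7.494 * 0.4249 * 29 = 92.34 mm
Therefore the crop water requirement = 92.34 mm.


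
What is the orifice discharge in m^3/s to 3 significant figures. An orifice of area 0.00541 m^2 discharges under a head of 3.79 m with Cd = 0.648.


Approach: apply the orifice equation, Q = Cd*A*sqrt(2*g*h).
Q = 0.648 * 0.00541 * sqrt(2*9.81*3.79) = 0.0302 m^3/s
Therefore the orifice discharge = 0.0302 m^3/s.


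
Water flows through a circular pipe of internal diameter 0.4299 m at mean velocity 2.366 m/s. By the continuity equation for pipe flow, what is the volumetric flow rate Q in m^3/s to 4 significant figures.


Approach: apply the continuity equation for pipe flow, Q = A * v with A = pi*(D/2)^2.
A = pi*(0.4299/2)^2 = 0.145153 m^2
Q = 0.145153 * 2.366 = 0.3434 m^3/s
Therefore the volumetric flow rate Q = 0.3434 m^3/s.


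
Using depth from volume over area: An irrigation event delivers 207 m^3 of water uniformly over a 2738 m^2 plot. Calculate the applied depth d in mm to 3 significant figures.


Approach: apply depth from volume over area, d = (V/A)*1000.
d = (207 / 2738) * 1000 = 75.6 mm
Therefore the applied depth d = 75.6 mm.


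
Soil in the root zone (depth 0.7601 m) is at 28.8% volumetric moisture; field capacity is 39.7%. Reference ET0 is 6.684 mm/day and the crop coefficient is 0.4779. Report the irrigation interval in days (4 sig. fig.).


Approach: apply soil-water budget scheduling, SMD = (FC-theta)/100*depth*1000; ETc = ET0*Kc; interval = SMD/ETc.
Step 1 — soil moisture deficit:
  SMD = (39.7 - 28.8)/100 * 0.7601 * 1000 = 82.8509 mm
Step 2 — daily crop ET (ETc = ET0*Kc):
  ETc = 6.684 * 0.4779 = 3.19428 mm/day
Step 3 — irrigation interval (SMD/ETc):
  interval = 82.8509 / 3.19428 = 25.94 days
Therefore the irrigation interval = 25.94 days.


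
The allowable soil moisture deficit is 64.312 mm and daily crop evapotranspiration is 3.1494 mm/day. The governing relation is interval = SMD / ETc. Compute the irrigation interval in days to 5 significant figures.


interval = 64.312 / 3.1494 = 20.420 days
Therefore the irrigation interval = 20.420 days.


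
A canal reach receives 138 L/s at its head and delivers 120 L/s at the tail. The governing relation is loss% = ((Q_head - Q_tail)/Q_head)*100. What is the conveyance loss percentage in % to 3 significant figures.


loss = ((138 - 120)/138)*100 = 13.0 %
Therefore the conveyance loss percentage = 13.0 %.


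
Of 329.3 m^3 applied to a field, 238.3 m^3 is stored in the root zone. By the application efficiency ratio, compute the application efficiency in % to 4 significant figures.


Approach: apply the application efficiency ratio, Ea = (stored/applied)*100.
Ea = (238.3/329.3)*100 = 72.37 %
Therefore the application efficiency = 72.37 %.


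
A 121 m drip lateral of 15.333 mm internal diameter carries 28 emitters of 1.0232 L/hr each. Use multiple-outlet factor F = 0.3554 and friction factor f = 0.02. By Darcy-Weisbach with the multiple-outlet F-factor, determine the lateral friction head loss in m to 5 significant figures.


Approach: apply Darcy-Weisbach with the multiple-outlet F-factor, Q = n*q/(3600*1000) m^3/s; v = Q/A; hf = F*f*(L/D)*(v^2/(2g)).
Q = 28*1.0232/(3600*1000) = 7.958222e-06 m^3/s
A = pi*(15.333e-3/2)^2 = 1.846478e-04 m^2, so v = Q/A = 0.04309947 m/s
hf = 0.3554*0.02*(121/0.015333)*(0.04309947^2/(2*9.81)) = 0.0053107 m
Therefore the lateral friction head loss = 0.0053107 m.


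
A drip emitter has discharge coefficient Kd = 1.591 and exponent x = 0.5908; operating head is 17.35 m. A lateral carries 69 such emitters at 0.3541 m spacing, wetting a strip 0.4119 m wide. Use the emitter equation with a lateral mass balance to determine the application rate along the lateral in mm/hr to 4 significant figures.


Approach: apply the emitter equation with a lateral mass balance, q = Kd*h^x; Q = n*q; rate = Q/(n*spacing*width).
Step 1 — single emitter flow (q = Kd*h^x):
  q = 1.591 * 17.35^0.5908 = 8.58714 L/hr
Step 2 — total lateral flow: Q = 69 * 8.58714 = 592.512 L/hr
Step 3 — wetted area: A = 69 * 0.3541 * 0.4119 = 10.0639 m^2
Step 4 — application rate: Q/A = 592.512/10.0639 = 58.87 mm/hr
Therefore the application rate along the lateral = 58.87 mm/hr.


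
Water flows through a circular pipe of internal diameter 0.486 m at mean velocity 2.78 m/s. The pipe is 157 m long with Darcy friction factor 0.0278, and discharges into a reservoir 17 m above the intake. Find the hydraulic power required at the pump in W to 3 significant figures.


Approach: apply continuity + Darcy-Weisbach + hydraulic power, Q = A*v; hf = f*(L/D)*(v^2/(2g)); H = static + hf; P = rho*g*Q*H.
Step 1 — flow rate (continuity, Q = A*v):
  A = pi*(0.486/2)^2 = 0.18551 m^2
  Q = 0.18551 * 2.78 = 0.51571 m^3/s
Step 2 — friction head loss (Darcy-Weisbach):
  hf = 0.0278 * (157/0.486) * (2.78^2 / (2*9.81))
  hf = 3.5375 m
Step 3 — total head: H = 17 + 3.5375 = 20.538 m
Step 4 — hydraulic power (P = rho*g*Q*H):
  P = 1000 * 9.81 * 0.51571 * 20.538 = 104000 W
Therefore the hydraulic power required at the pump = 104000 W.


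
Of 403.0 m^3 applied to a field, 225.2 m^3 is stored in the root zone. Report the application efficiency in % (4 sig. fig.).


Approach: apply the application efficiency ratio, Ea = (stored/applied)*100.
Ea = (225.2/403.0)*100 = 55.88 %
Therefore the application efficiency = 55.88 %.


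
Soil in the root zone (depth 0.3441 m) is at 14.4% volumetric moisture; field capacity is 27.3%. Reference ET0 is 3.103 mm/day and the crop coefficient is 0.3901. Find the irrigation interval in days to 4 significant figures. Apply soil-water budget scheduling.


Approach: apply soil-water budget scheduling, SMD = (FC-theta)/100*depth*1000; ETc = ET0*Kc; interval = SMD/ETc.
Step 1 — soil moisture deficit:
  SMD = (27.3 - 14.4)/100 * 0.3441 * 1000 = 44.3889 mm
Step 2 — daily crop ET (ETc = ET0*Kc):
  ETc = 3.103 * 0.3901 = 1.21048 mm/day
Step 3 — irrigation interval (SMD/ETc):
  interval = 44.3889 / 1.21048 = 36.67 days
Therefore the irrigation interval = 36.67 days.


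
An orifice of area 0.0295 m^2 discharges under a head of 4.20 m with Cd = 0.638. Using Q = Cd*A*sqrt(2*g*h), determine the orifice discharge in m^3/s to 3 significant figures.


Q = 0.638 * 0.0295 * sqrt(2*9.81*4.20) = 0.171 m^3/s
Therefore the orifice discharge = 0.171 m^3/s.


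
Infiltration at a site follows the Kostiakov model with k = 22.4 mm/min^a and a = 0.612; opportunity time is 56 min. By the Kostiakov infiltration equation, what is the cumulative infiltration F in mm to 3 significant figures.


Approach: apply the Kostiakov infiltration equation, F = k*t^a.
F = 22.4 * 56^0.612 = 263 mm
Therefore the cumulative infiltration F = 263 mm.


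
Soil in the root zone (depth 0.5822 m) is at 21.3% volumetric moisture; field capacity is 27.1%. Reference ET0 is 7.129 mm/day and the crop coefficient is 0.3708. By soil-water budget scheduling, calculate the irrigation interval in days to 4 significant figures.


Approach: apply soil-water budget scheduling, SMD = (FC-theta)/100*depth*1000; ETc = ET0*Kc; interval = SMD/ETc.
Step 1 — soil moisture deficit:
  SMD = (27.1 - 21.3)/100 * 0.5822 * 1000 = 33.7676 mm
Step 2 — daily crop ET (ETc = ET0*Kc):
  ETc = 7.129 * 0.3708 = 2.64343 mm/day
Step 3 — irrigation interval (SMD/ETc):
  interval = 33.7676 / 2.64343 = 12.77 days
Therefore the irrigation interval = 12.77 days.


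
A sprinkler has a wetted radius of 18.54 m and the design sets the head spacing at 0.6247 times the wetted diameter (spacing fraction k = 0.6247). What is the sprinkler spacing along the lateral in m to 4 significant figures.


Approach: apply the sprinkler spacing rule (spacing as a fraction of wetted diameter), S = k*(2*R).
S = 0.6247 * (2 * 18.54) = 23.16 m
Therefore the sprinkler spacing along the lateral = 23.16 m.


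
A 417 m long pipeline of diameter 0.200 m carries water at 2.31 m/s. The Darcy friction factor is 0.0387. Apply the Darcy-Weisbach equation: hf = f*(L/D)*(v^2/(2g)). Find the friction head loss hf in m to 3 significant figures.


hf = 0.0387 * (417/0.200) * (2.31^2 / (2*9.81))
hf = 21.9 m
Therefore the friction head loss hf = 21.9 m.


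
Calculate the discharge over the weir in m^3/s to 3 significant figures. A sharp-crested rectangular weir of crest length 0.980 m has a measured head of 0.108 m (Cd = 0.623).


Approach: apply the rectangular weir equation, Q = (2/3)*Cd*L*sqrt(2g)*H^1.5.
Q = (2/3)*0.623*0.980*sqrt(2*9.81)*0.108^1.5 = 0.0640 m^3/s
Therefore the discharge over the weir = 0.0640 m^3/s.


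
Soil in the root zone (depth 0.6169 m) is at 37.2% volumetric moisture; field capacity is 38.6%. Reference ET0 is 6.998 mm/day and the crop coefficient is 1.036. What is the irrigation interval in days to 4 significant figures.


Approach: apply soil-water budget scheduling, SMD = (FC-theta)/100*depth*1000; ETc = ET0*Kc; interval = SMD/ETc.
Step 1 — soil moisture deficit:
  SMD = (38.6 - 37.2)/100 * 0.6169 * 1000 = 8.63660 mm
Step 2 — daily crop ET (ETc = ET0*Kc):
  ETc = 6.998 * 1.036 = 7.24993 mm/day
Step 3 — irrigation interval (SMD/ETc):
  interval = 8.63660 / 7.24993 = 1.191 days
Therefore the irrigation interval = 1.191 days.


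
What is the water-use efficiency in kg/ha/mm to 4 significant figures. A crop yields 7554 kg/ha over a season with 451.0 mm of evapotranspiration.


Approach: apply the water-use efficiency ratio, WUE = yield/ET.
WUE = 7554 / 451.0 = 16.75 kg/ha/mm
Therefore the water-use efficiency = 16.75 kg/ha/mm.


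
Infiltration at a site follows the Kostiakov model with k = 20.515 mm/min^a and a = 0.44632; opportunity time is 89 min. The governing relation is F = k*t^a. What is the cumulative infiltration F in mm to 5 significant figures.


F = 20.515 * 89^0.44632 = 152.10 mm
Therefore the cumulative infiltration F = 152.10 mm.


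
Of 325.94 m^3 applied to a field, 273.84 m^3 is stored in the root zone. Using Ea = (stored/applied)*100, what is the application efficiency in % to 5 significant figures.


Ea = (273.84/325.94)*100 = 84.015 %
Therefore the application efficiency = 84.015 %.


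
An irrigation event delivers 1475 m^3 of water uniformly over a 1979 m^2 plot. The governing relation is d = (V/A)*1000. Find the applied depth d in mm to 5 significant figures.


d = (1475 / 1979) * 1000 = 745.33 mm
Therefore the applied depth d = 745.33 mm.


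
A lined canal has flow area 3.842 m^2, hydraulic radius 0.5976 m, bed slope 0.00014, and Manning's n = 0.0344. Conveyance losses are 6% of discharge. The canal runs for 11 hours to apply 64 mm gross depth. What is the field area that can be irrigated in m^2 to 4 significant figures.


Approach: apply Manning's equation with a conveyance and depth budget, Q = (1/n)*A*R^(2/3)*S^(1/2); Q_field = Q*(1-loss); Area = Q_field*t/(d/1000).
Step 1 — canal discharge (Manning's equation):
  Q = (1/0.0344) * 3.842 * 0.5976^(2/3) * 0.00014^(1/2) = 0.937569 m^3/s
Step 2 — delivered flow: Q_field = 0.937569*(1 - 6/100) = 0.881315 m^3/s
Step 3 — volume delivered: V = 0.881315 * 11*3600 = 34900.1 m^3
Step 4 — area served: A = V / (depth/1000) = 34900.1 / 0.064 = 545300 m^2
Therefore the field area that can be irrigated = 545300 m^2.


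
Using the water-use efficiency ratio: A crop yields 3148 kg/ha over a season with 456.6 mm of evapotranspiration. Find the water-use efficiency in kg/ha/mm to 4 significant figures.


Approach: apply the water-use efficiency ratio, WUE = yield/ET.
WUE = 3148 / 456.6 = 6.894 kg/ha/mm
Therefore the water-use efficiency = 6.894 kg/ha/mm.


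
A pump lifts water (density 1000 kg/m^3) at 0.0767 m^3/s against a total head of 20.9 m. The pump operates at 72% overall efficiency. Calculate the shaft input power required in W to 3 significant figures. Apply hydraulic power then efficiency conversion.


Approach: apply hydraulic power then efficiency conversion, P = rho*g*Q*H; P_in = P/eta.
Step 1 — hydraulic power (P = rho*g*Q*H):
  P = 1000 * 9.81 * 0.0767 * 20.9 = 15726 W
Step 2 — input power: P_in = P/eta = 15726 / 0.72 = 21800 W
Therefore the shaft input power required = 21800 W.


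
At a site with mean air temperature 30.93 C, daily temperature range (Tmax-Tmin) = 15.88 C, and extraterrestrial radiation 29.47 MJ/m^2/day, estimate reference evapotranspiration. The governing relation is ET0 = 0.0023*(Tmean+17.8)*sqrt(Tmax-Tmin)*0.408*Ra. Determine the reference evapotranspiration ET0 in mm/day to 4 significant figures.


ET0 = 0.0023*(30.93+17.8)*sqrt(15.88)*0.408*29.47 = 5.370 mm/day
Therefore the reference evapotranspiration ET0 = 5.370 mm/day.


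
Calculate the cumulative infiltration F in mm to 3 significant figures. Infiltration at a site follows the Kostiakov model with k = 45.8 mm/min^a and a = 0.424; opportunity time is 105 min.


Approach: apply the Kostiakov infiltration equation, F = k*t^a.
F = 45.8 * 105^0.424 = 329 mm
Therefore the cumulative infiltration F = 329 mm.


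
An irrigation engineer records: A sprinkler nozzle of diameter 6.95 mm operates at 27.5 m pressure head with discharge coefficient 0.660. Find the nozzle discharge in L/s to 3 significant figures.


Approach: apply the orifice equation, Q = Cd*A*sqrt(2*g*h), A = pi*(d/2)^2.
A = pi*(6.95e-3/2)^2 = 3.7937e-05 m^2
Q = 0.660 * 3.7937e-05 * sqrt(2*9.81*27.5) * 1000 = 0.582 L/s
Therefore the nozzle discharge = 0.582 L/s.


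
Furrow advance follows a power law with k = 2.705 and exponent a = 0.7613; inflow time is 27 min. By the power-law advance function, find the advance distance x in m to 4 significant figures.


Approach: apply the power-law advance function, x = k*t^a.
x = 2.705 * 27^0.7613 = 33.26 m
Therefore the advance distance x = 33.26 m.


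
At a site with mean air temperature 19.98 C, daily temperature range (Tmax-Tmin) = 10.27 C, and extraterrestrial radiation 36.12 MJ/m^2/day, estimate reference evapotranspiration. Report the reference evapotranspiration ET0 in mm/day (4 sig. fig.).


Approach: apply the Hargreaves-Samani method, ET0 = 0.0023*(Tmean+17.8)*sqrt(Tmax-Tmin)*0.408*Ra.
ET0 = 0.0023*(19.98+17.8)*sqrt(10.27)*0.408*36.12 = 4.104 mm/day
Therefore the reference evapotranspiration ET0 = 4.104 mm/day.


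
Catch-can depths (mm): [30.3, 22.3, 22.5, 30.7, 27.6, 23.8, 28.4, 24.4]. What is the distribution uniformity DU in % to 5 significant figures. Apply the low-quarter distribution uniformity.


Approach: apply the low-quarter distribution uniformity, DU = (mean of lowest quarter of readings / overall mean)*100.
sorted lowest 2 of 8: [22.3, 22.5] -> mean = 22.40000 mm
overall mean = 26.25000 mm
DU = (22.40000/26.25000)*100 = 85.333 %
Therefore the distribution uniformity DU = 85.333 %.


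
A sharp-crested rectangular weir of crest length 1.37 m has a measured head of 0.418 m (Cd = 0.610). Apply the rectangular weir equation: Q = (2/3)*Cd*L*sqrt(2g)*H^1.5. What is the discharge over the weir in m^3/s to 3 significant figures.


Q = (2/3)*0.610*1.37*sqrt(2*9.81)*0.418^1.5 = 0.667 m^3/s
Therefore the discharge over the weir = 0.667 m^3/s.


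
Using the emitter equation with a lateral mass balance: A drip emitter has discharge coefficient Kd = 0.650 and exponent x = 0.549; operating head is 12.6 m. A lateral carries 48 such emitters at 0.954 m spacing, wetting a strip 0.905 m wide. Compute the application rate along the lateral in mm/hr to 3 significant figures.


Approach: apply the emitter equation with a lateral mass balance, q = Kd*h^x; Q = n*q; rate = Q/(n*spacing*width).
Step 1 — single emitter flow (q = Kd*h^x):
  q = 0.650 * 12.6^0.549 = 2.6123 L/hr
Step 2 — total lateral flow: Q = 48 * 2.6123 = 125.39 L/hr
Step 3 — wetted area: A = 48 * 0.954 * 0.905 = 41.442 m^2
Step 4 — application rate: Q/A = 125.39/41.442 = 3.03 mm/hr
Therefore the application rate along the lateral = 3.03 mm/hr.


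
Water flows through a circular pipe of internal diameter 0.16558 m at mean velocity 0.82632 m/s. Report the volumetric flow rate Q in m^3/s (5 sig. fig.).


Approach: apply the continuity equation for pipe flow, Q = A * v with A = pi*(D/2)^2.
A = pi*(0.16558/2)^2 = 0.02153305 m^2
Q = 0.02153305 * 0.82632 = 0.017793 m^3/s
Therefore the volumetric flow rate Q = 0.017793 m^3/s.


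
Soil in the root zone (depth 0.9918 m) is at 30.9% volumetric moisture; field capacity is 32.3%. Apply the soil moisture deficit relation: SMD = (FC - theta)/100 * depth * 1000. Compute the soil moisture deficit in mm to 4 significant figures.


SMD = (32.3 - 30.9)/100 * 0.9918 * 1000 = 13.89 mm
Therefore the soil moisture deficit = 13.89 mm.


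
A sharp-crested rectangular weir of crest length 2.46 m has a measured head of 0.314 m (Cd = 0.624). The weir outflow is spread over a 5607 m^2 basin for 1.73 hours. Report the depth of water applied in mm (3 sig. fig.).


Approach: apply the rectangular weir equation with a volume-to-depth conversion, Q = (2/3)*Cd*L*sqrt(2g)*H^1.5; d = Q*t/A * 1000.
Step 1 — weir discharge:
  Q = (2/3)*0.624*2.46*sqrt(2*9.81)*0.314^1.5 = 0.79758 m^3/s
Step 2 — volume: V = 0.79758 * 1.73*3600 = 4967.3 m^3
Step 3 — depth: d = V/A * 1000 = 4967.3/5607 * 1000 = 886 mm
Therefore the depth of water applied = 886 mm.


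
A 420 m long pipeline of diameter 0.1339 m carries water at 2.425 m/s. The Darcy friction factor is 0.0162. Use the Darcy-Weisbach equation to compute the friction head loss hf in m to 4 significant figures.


Approach: apply the Darcy-Weisbach equation, hf = f*(L/D)*(v^2/(2g)).
hf = 0.0162 * (420/0.1339) * (2.425^2 / (2*9.81))
hf = 15.23 m
Therefore the friction head loss hf = 15.23 m.


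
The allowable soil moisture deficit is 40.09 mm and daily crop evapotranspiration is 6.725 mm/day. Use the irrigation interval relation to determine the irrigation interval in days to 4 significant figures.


Approach: apply the irrigation interval relation, interval = SMD / ETc.
interval = 40.09 / 6.725 = 5.961 days
Therefore the irrigation interval = 5.961 days.


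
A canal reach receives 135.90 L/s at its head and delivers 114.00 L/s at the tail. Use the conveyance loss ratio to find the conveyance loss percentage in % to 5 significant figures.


Approach: apply the conveyance loss ratio, loss% = ((Q_head - Q_tail)/Q_head)*100.
loss = ((135.90 - 114.00)/135.90)*100 = 16.115 %
Therefore the conveyance loss percentage = 16.115 %.


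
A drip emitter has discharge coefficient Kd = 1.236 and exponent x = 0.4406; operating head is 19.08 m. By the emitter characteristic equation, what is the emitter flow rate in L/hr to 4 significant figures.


Approach: apply the emitter characteristic equation, q = Kd * h^x.
q = 1.236 * 19.08^0.4406 = 4.531 L/hr
Therefore the emitter flow rate = 4.531 L/hr.


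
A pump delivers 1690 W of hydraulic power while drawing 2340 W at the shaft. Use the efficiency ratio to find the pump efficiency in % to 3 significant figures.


Approach: apply the efficiency ratio, eta = (P_out/P_in)*100.
eta = (1690 / 2340) * 100 = 72.2 %
Therefore the pump efficiency = 72.2 %.


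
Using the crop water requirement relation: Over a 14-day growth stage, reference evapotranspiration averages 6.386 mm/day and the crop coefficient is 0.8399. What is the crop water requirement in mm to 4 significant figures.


Approach: apply the crop water requirement relation, CWR = ET0 * Kc * days.
CWR = 6.386 * 0.8399 * 14 = 75.09 mm
Therefore the crop water requirement = 75.09 mm.


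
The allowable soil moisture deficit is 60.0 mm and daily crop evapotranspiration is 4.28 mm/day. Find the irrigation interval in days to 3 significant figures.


Approach: apply the irrigation interval relation, interval = SMD / ETc.
interval = 60.0 / 4.28 = 14.0 days
Therefore the irrigation interval = 14.0 days.


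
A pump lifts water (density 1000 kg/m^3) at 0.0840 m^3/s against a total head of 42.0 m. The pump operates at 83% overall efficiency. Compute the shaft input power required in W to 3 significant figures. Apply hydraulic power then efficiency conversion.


Approach: apply hydraulic power then efficiency conversion, P = rho*g*Q*H; P_in = P/eta.
Step 1 — hydraulic power (P = rho*g*Q*H):
  P = 1000 * 9.81 * 0.0840 * 42.0 = 34610 W
Step 2 — input power: P_in = P/eta = 34610 / 0.83 = 41700 W
Therefore the shaft input power required = 41700 W.


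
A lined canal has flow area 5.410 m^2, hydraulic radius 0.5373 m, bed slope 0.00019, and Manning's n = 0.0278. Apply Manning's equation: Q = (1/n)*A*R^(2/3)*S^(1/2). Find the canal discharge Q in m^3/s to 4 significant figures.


Q = (1/0.0278) * 5.410 * 0.5373^(2/3) * 0.00019^(1/2) = 1.773 m^3/s
Therefore the canal discharge Q = 1.773 m^3/s.


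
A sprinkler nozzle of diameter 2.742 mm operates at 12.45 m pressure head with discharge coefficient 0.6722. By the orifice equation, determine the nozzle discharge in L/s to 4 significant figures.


Approach: apply the orifice equation, Q = Cd*A*sqrt(2*g*h), A = pi*(d/2)^2.
A = pi*(2.742e-3/2)^2 = 5.90507e-06 m^2
Q = 0.6722 * 5.90507e-06 * sqrt(2*9.81*12.45) * 1000 = 0.06204 L/s
Therefore the nozzle discharge = 0.06204 L/s.


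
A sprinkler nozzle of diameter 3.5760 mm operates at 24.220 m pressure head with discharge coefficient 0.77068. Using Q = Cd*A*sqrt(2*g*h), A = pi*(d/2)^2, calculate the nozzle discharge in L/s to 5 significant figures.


A = pi*(3.5760e-3/2)^2 = 1.004350e-05 m^2
Q = 0.77068 * 1.004350e-05 * sqrt(2*9.81*24.220) * 1000 = 0.16873 L/s
Therefore the nozzle discharge = 0.16873 L/s.


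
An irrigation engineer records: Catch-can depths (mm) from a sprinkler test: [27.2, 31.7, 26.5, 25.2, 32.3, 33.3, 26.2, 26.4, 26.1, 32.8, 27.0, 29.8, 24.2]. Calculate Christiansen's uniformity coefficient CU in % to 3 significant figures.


Approach: apply Christiansen's uniformity coefficient, CU = (1 - mean_abs_deviation/mean)*100.
mean = 28.362 mm
mean |d_i - mean| = 2.7834 mm
CU = (1 - 2.7834/28.362)*100 = 90.2 %
Therefore Christiansen's uniformity coefficient CU = 90.2 %.


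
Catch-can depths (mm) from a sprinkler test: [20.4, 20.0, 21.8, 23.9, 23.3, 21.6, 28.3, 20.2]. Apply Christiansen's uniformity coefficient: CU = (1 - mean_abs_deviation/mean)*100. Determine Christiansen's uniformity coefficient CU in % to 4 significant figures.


mean = 22.4375 mm
mean |d_i - mean| = 2.04688 mm
CU = (1 - 2.04688/22.4375)*100 = 90.88 %
Therefore Christiansen's uniformity coefficient CU = 90.88 %.


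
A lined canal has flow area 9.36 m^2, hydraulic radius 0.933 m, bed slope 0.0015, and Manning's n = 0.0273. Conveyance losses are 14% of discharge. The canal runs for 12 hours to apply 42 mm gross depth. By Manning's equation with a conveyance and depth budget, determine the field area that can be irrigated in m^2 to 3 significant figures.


Approach: apply Manning's equation with a conveyance and depth budget, Q = (1/n)*A*R^(2/3)*S^(1/2); Q_field = Q*(1-loss); Area = Q_field*t/(d/1000).
Step 1 — canal discharge (Manning's equation):
  Q = (1/0.0273) * 9.36 * 0.933^(2/3) * 0.0015^(1/2) = 12.679 m^3/s
Step 2 — delivered flow: Q_field = 12.679*(1 - 14/100) = 10.904 m^3/s
Step 3 — volume delivered: V = 10.904 * 12*3600 = 471040 m^3
Step 4 — area served: A = V / (depth/1000) = 471040 / 0.042 = 11200000 m^2
Therefore the field area that can be irrigated = 11200000 m^2.


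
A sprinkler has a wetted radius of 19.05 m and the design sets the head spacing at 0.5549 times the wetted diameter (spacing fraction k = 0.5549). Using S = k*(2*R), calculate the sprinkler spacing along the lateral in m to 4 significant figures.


S = 0.5549 * (2 * 19.05) = 21.14 m
Therefore the sprinkler spacing along the lateral = 21.14 m.


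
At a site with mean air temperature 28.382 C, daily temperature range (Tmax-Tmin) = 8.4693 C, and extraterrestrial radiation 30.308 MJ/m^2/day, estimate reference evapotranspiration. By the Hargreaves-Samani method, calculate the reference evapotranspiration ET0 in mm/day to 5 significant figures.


Approach: apply the Hargreaves-Samani method, ET0 = 0.0023*(Tmean+17.8)*sqrt(Tmax-Tmin)*0.408*Ra.
ET0 = 0.0023*(28.382+17.8)*sqrt(8.4693)*0.408*30.308 = 3.8224 mm/day
Therefore the reference evapotranspiration ET0 = 3.8224 mm/day.


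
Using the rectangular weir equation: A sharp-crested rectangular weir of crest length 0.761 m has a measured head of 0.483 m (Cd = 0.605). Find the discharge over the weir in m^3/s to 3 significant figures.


Approach: apply the rectangular weir equation, Q = (2/3)*Cd*L*sqrt(2g)*H^1.5.
Q = (2/3)*0.605*0.761*sqrt(2*9.81)*0.483^1.5 = 0.456 m^3/s
Therefore the discharge over the weir = 0.456 m^3/s.


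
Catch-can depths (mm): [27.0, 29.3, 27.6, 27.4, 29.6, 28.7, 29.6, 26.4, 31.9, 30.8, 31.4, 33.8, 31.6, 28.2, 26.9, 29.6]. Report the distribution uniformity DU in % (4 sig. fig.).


Approach: apply the low-quarter distribution uniformity, DU = (mean of lowest quarter of readings / overall mean)*100.
sorted lowest 4 of 16: [26.4, 26.9, 27.0, 27.4] -> mean = 26.9250 mm
overall mean = 29.3625 mm
DU = (26.9250/29.3625)*100 = 91.70 %
Therefore the distribution uniformity DU = 91.70 %.


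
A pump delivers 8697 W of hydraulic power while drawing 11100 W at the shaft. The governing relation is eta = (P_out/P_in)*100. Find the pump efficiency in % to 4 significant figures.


eta = (8697 / 11100) * 100 = 78.35 %
Therefore the pump efficiency = 78.35 %.


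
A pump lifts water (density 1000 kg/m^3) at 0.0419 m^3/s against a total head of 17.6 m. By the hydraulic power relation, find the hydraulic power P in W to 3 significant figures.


Approach: apply the hydraulic power relation, P = rho*g*Q*H.
P = 1000 * 9.81 * 0.0419 * 17.6 = 7230 W
Therefore the hydraulic power P = 7230 W.


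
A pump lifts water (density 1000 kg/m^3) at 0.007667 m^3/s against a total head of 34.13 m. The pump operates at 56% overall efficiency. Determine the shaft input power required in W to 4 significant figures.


Approach: apply hydraulic power then efficiency conversion, P = rho*g*Q*H; P_in = P/eta.
Step 1 — hydraulic power (P = rho*g*Q*H):
  P = 1000 * 9.81 * 0.007667 * 34.13 = 2567.03 W
Step 2 — input power: P_in = P/eta = 2567.03 / 0.56 = 4584 W
Therefore the shaft input power required = 4584 W.


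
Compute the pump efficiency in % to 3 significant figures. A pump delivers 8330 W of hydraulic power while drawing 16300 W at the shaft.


Approach: apply the efficiency ratio, eta = (P_out/P_in)*100.
eta = (8330 / 16300) * 100 = 51.1 %
Therefore the pump efficiency = 51.1 %.


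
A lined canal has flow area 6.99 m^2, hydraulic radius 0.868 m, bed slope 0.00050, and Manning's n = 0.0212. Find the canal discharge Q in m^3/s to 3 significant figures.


Approach: apply Manning's equation, Q = (1/n)*A*R^(2/3)*S^(1/2).
Q = (1/0.0212) * 6.99 * 0.868^(2/3) * 0.00050^(1/2) = 6.71 m^3/s
Therefore the canal discharge Q = 6.71 m^3/s.


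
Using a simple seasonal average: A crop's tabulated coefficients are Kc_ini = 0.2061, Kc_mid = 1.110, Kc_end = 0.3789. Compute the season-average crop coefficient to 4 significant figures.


Approach: apply a simple seasonal average, Kc_avg = (Kc_ini + Kc_mid + Kc_end)/3.
Kc_avg = (0.2061 + 1.110 + 0.3789)/3 = 0.5650
Therefore the season-average crop coefficient = 0.5650.


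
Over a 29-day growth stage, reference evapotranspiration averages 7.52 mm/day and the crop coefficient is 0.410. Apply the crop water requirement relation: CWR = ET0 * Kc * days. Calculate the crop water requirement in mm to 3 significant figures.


CWR = 7.52 * 0.410 * 29 = 89.4 mm
Therefore the crop water requirement = 89.4 mm.


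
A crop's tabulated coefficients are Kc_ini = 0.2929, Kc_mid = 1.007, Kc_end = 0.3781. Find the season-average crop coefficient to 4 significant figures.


Approach: apply a simple seasonal average, Kc_avg = (Kc_ini + Kc_mid + Kc_end)/3.
Kc_avg = (0.2929 + 1.007 + 0.3781)/3 = 0.5593
Therefore the season-average crop coefficient = 0.5593.


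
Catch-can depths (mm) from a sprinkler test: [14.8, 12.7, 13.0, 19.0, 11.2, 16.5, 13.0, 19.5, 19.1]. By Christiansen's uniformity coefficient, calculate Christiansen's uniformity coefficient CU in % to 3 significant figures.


Approach: apply Christiansen's uniformity coefficient, CU = (1 - mean_abs_deviation/mean)*100.
mean = 15.422 mm
mean |d_i - mean| = 2.7580 mm
CU = (1 - 2.7580/15.422)*100 = 82.1 %
Therefore Christiansen's uniformity coefficient CU = 82.1 %.


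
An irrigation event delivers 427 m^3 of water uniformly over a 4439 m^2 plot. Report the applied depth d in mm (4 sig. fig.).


Approach: apply depth from volume over area, d = (V/A)*1000.
d = (427 / 4439) * 1000 = 96.19 mm
Therefore the applied depth d = 96.19 mm.


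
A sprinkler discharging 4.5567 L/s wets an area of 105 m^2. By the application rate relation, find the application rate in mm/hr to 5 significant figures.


Approach: apply the application rate relation, rate = (Q/A)*3600.
rate = (4.5567 / 105) * 3600 = 156.23 mm/hr
Therefore the application rate = 156.23 mm/hr.


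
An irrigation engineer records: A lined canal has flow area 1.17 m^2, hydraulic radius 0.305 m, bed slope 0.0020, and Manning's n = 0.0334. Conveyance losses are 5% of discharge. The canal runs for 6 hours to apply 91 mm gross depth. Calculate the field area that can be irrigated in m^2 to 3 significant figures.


Approach: apply Manning's equation with a conveyance and depth budget, Q = (1/n)*A*R^(2/3)*S^(1/2); Q_field = Q*(1-loss); Area = Q_field*t/(d/1000).
Step 1 — canal discharge (Manning's equation):
  Q = (1/0.0334) * 1.17 * 0.305^(2/3) * 0.0020^(1/2) = 0.70983 m^3/s
Step 2 — delivered flow: Q_field = 0.70983*(1 - 5/100) = 0.67434 m^3/s
Step 3 — volume delivered: V = 0.67434 * 6*3600 = 14566 m^3
Step 4 — area served: A = V / (depth/1000) = 14566 / 0.091 = 160000 m^2
Therefore the field area that can be irrigated = 160000 m^2.


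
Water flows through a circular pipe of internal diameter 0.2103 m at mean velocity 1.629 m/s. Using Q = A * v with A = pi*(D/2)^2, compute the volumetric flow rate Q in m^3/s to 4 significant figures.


A = pi*(0.2103/2)^2 = 0.0347351 m^2
Q = 0.0347351 * 1.629 = 0.05658 m^3/s
Therefore the volumetric flow rate Q = 0.05658 m^3/s.


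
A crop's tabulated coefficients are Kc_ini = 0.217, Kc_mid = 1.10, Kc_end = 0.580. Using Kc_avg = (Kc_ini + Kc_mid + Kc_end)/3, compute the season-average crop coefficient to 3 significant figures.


Kc_avg = (0.217 + 1.10 + 0.580)/3 = 0.632
Therefore the season-average crop coefficient = 0.632.


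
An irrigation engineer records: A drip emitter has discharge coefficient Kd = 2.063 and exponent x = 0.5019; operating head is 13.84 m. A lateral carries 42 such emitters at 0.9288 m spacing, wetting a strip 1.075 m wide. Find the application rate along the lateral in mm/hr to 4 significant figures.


Approach: apply the emitter equation with a lateral mass balance, q = Kd*h^x; Q = n*q; rate = Q/(n*spacing*width).
Step 1 — single emitter flow (q = Kd*h^x):
  q = 2.063 * 13.84^0.5019 = 7.71321 L/hr
Step 2 — total lateral flow: Q = 42 * 7.71321 = 323.955 L/hr
Step 3 — wetted area: A = 42 * 0.9288 * 1.075 = 41.9353 m^2
Step 4 — application rate: Q/A = 323.955/41.9353 = 7.725 mm/hr
Therefore the application rate along the lateral = 7.725 mm/hr.


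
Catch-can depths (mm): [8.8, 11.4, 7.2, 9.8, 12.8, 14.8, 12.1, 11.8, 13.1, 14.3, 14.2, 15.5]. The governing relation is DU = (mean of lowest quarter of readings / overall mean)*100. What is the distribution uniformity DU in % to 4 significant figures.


sorted lowest 3 of 12: [7.2, 8.8, 9.8] -> mean = 8.60000 mm
overall mean = 12.1500 mm
DU = (8.60000/12.1500)*100 = 70.78 %
Therefore the distribution uniformity DU = 70.78 %.


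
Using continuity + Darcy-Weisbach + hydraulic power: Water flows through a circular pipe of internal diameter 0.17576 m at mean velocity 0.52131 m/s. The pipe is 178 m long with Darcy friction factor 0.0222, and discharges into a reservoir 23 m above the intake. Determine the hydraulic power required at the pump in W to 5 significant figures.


Approach: apply continuity + Darcy-Weisbach + hydraulic power, Q = A*v; hf = f*(L/D)*(v^2/(2g)); H = static + hf; P = rho*g*Q*H.
Step 1 — flow rate (continuity, Q = A*v):
  A = pi*(0.17576/2)^2 = 0.02426219 m^2
  Q = 0.02426219 * 0.52131 = 0.01264812 m^3/s
Step 2 — friction head loss (Darcy-Weisbach):
  hf = 0.0222 * (178/0.17576) * (0.52131^2 / (2*9.81))
  hf = 0.3114197 m
Step 3 — total head: H = 23 + 0.3114197 = 23.31142 m
Step 4 — hydraulic power (P = rho*g*Q*H):
  P = 1000 * 9.81 * 0.01264812 * 23.31142 = 2892.4 W
Therefore the hydraulic power required at the pump = 2892.4 W.


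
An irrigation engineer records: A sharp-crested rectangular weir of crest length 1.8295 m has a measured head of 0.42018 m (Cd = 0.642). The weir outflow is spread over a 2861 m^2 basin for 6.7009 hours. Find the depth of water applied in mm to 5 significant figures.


Approach: apply the rectangular weir equation with a volume-to-depth conversion, Q = (2/3)*Cd*L*sqrt(2g)*H^1.5; d = Q*t/A * 1000.
Step 1 — weir discharge:
  Q = (2/3)*0.642*1.8295*sqrt(2*9.81)*0.42018^1.5 = 0.9446670 m^3/s
Step 2 — volume: V = 0.9446670 * 6.7009*3600 = 22788.43 m^3
Step 3 — depth: d = V/A * 1000 = 22788.43/2861 * 1000 = 7965.2 mm
Therefore the depth of water applied = 7965.2 mm.


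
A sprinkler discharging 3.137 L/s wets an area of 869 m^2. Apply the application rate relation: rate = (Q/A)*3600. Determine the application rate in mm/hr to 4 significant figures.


rate = (3.137 / 869) * 3600 = 13.00 mm/hr
Therefore the application rate = 13.00 mm/hr.


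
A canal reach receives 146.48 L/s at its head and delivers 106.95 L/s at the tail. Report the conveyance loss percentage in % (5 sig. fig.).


Approach: apply the conveyance loss ratio, loss% = ((Q_head - Q_tail)/Q_head)*100.
loss = ((146.48 - 106.95)/146.48)*100 = 26.987 %
Therefore the conveyance loss percentage = 26.987 %.


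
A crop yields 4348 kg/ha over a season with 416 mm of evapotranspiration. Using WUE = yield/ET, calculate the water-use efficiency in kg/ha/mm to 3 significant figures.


WUE = 4348 / 416 = 10.5 kg/ha/mm
Therefore the water-use efficiency = 10.5 kg/ha/mm.
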